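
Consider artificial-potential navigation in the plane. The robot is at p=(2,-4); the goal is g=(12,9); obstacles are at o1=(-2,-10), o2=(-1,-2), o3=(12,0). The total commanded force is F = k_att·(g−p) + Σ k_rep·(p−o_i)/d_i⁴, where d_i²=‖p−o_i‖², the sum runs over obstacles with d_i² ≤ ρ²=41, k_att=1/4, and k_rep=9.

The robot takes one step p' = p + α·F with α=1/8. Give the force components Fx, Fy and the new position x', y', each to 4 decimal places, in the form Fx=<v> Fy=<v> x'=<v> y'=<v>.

F_att = 1/4·(g−p) = 1/4·(10,13) = (2.5000,3.2500)
o1: d²=52 > ρ²=41 → inactive
o2: d²=13 ≤ ρ²=41; F_rep = 9·(3,-2)/13² = (0.1598,-0.1065)
o3: d²=116 > ρ²=41 → inactive
F = F_att + ΣF_rep = (2.6598,3.1435)
p' = p + 1/8·F = (2.3325,-3.6071)

Fx=2.6598 Fy=3.1435 x'=2.3325 y'=-3.6071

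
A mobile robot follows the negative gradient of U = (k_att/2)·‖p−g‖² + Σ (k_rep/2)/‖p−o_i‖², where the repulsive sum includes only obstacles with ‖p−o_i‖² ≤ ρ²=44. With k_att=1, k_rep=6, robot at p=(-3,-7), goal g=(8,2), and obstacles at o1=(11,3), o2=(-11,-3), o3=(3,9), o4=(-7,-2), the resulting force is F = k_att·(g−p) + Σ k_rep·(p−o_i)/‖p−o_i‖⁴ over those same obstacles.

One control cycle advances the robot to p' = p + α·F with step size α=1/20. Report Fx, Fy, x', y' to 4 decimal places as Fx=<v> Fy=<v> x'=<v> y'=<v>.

F_att = 1·(g−p) = 1·(11,9) = (11.0000,9.0000)
o1: d²=296 > ρ²=44 → inactive
o2: d²=80 > ρ²=44 → inactive
o3: d²=292 > ρ²=44 → inactive
o4: d²=41 ≤ ρ²=44; F_rep = 6·(4,-5)/41² = (0.0143,-0.0178)
F = F_att + ΣF_rep = (11.0143,8.9822)
p' = p + 1/20·F = (-2.4493,-6.5509)

Fx=11.0143 Fy=8.9822 x'=-2.4493 y'=-6.5509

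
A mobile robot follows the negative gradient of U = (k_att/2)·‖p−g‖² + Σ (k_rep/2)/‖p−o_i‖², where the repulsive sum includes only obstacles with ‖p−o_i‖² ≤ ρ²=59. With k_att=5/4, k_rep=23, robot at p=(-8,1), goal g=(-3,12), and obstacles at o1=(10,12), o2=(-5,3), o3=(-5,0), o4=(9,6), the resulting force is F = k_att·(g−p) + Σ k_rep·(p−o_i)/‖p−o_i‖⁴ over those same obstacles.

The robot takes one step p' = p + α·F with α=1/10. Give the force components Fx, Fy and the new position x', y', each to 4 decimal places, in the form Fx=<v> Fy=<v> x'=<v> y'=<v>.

F_att = 5/4·(g−p) = 5/4·(5,11) = (6.2500,13.7500)
o1: d²=445 > ρ²=59 → inactive
o2: d²=13 ≤ ρ²=59; F_rep = 23·(-3,-2)/13² = (-0.4083,-0.2722)
o3: d²=10 ≤ ρ²=59; F_rep = 23·(-3,1)/10² = (-0.6900,0.2300)
o4: d²=314 > ρ²=59 → inactive
F = F_att + ΣF_rep = (5.1517,13.7078)
p' = p + 1/10·F = (-7.4848,2.3708)

Fx=5.1517 Fy=13.7078 x'=-7.4848 y'=2.3708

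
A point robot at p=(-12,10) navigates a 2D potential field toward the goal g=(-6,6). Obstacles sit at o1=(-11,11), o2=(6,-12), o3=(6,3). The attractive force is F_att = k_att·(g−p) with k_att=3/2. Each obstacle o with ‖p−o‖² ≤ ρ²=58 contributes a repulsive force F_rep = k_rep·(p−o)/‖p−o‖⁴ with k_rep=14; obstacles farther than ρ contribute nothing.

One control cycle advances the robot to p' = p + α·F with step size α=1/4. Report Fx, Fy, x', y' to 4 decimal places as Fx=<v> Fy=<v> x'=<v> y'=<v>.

Fx=5.5000 Fy=-9.5000 x'=-10.6250 y'=7.6250

F_att = 3/2·(g−p) = 3/2·(6,-4) = (9.0000,-6.0000)
o1: d²=2 ≤ ρ²=58; F_rep = 14·(-1,-1)/2² = (-3.5000,-3.5000)
o2: d²=808 > ρ²=58 → inactive
o3: d²=373 > ρ²=58 → inactive
F = F_att + ΣF_rep = (5.5000,-9.5000)
p' = p + 1/4·F = (-10.6250,7.6250)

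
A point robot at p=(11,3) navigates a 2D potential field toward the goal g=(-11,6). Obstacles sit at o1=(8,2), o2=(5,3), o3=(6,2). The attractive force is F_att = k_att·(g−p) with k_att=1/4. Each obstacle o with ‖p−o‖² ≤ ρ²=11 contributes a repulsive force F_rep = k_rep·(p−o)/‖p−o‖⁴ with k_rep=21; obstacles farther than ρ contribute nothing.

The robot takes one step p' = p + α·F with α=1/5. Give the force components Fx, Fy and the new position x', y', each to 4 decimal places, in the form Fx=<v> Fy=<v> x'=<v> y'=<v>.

Fx=-4.8700 Fy=0.9600 x'=10.0260 y'=3.1920

F_att = 1/4·(g−p) = 1/4·(-22,3) = (-5.5000,0.7500)
o1: d²=10 ≤ ρ²=11; F_rep = 21·(3,1)/10² = (0.6300,0.2100)
o2: d²=36 > ρ²=11 → inactive
o3: d²=26 > ρ²=11 → inactive
F = F_att + ΣF_rep = (-4.8700,0.9600)
p' = p + 1/5·F = (10.0260,3.1920)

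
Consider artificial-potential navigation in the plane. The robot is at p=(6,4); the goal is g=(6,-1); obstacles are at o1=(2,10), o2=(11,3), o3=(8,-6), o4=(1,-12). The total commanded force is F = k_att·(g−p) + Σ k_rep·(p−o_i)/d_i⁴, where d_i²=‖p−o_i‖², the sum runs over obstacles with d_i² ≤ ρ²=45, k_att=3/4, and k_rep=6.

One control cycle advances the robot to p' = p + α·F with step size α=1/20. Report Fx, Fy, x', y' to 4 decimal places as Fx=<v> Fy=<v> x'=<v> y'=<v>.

F_att = 3/4·(g−p) = 3/4·(0,-5) = (0.0000,-3.7500)
o1: d²=52 > ρ²=45 → inactive
o2: d²=26 ≤ ρ²=45; F_rep = 6·(-5,1)/26² = (-0.0444,0.0089)
o3: d²=104 > ρ²=45 → inactive
o4: d²=281 > ρ²=45 → inactive
F = F_att + ΣF_rep = (-0.0444,-3.7411)
p' = p + 1/20·F = (5.9978,3.8129)

Fx=-0.0444 Fy=-3.7411 x'=5.9978 y'=3.8129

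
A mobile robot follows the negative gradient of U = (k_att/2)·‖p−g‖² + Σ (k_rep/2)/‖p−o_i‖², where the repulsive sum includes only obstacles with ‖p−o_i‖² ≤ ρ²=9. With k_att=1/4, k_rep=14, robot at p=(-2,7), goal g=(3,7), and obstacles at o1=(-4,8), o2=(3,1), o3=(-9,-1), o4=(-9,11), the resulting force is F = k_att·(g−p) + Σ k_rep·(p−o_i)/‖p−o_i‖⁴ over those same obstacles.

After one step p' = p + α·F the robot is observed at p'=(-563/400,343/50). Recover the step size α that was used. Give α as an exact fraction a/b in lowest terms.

F_att = 1/4·(g−p) = 1/4·(5,0) = (1.2500,0.0000)
o1: d²=5 ≤ ρ²=9; F_rep = 14·(2,-1)/5² = (1.1200,-0.5600)
o2: d²=61 > ρ²=9 → inactive
o3: d²=113 > ρ²=9 → inactive
o4: d²=65 > ρ²=9 → inactive
F = F_att + ΣF_rep = (2.3700,-0.5600)
Δp = p'−p = (0.5925,-0.1400); α = Δx/Fx = (237/400) / (237/100) = 1/4
check: Δy/Fy = (-7/50) / (-14/25) = 1/4 ✓

α = 1/4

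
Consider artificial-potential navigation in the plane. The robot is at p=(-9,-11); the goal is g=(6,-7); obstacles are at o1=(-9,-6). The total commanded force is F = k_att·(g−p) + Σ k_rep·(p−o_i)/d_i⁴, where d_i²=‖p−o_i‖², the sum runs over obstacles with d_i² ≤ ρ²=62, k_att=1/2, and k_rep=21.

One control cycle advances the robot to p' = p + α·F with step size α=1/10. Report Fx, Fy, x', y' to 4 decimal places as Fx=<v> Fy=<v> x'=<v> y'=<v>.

Fx=7.5000 Fy=1.8320 x'=-8.2500 y'=-10.8168

F_att = 1/2·(g−p) = 1/2·(15,4) = (7.5000,2.0000)
o1: d²=25 ≤ ρ²=62; F_rep = 21·(0,-5)/25² = (0.0000,-0.1680)
F = F_att + ΣF_rep = (7.5000,1.8320)
p' = p + 1/10·F = (-8.2500,-10.8168)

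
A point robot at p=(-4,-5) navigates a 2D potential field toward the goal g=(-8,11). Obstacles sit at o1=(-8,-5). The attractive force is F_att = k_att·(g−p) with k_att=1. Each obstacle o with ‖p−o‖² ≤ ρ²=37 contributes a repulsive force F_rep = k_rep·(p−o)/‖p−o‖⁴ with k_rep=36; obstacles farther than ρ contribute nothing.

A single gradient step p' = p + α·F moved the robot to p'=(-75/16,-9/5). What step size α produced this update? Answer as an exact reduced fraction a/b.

F_att = 1·(g−p) = 1·(-4,16) = (-4.0000,16.0000)
o1: d²=16 ≤ ρ²=37; F_rep = 36·(4,0)/16² = (0.5625,0.0000)
F = F_att + ΣF_rep = (-3.4375,16.0000)
Δp = p'−p = (-0.6875,3.2000); α = Δx/Fx = (-11/16) / (-55/16) = 1/5
check: Δy/Fy = (16/5) / (16) = 1/5 ✓

α = 1/5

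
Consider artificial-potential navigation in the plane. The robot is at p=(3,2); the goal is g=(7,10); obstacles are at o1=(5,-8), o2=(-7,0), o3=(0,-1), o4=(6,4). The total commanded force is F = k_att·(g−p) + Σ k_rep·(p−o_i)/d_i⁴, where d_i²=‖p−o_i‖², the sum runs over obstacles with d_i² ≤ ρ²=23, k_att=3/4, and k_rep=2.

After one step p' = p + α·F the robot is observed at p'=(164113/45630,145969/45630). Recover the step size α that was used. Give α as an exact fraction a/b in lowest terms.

F_att = 3/4·(g−p) = 3/4·(4,8) = (3.0000,6.0000)
o1: d²=104 > ρ²=23 → inactive
o2: d²=104 > ρ²=23 → inactive
o3: d²=18 ≤ ρ²=23; F_rep = 2·(3,3)/18² = (0.0185,0.0185)
o4: d²=13 ≤ ρ²=23; F_rep = 2·(-3,-2)/13² = (-0.0355,-0.0237)
F = F_att + ΣF_rep = (2.9830,5.9948)
Δp = p'−p = (0.5966,1.1990); α = Δx/Fx = (27223/45630) / (27223/9126) = 1/5
check: Δy/Fy = (54709/45630) / (54709/9126) = 1/5 ✓

α = 1/5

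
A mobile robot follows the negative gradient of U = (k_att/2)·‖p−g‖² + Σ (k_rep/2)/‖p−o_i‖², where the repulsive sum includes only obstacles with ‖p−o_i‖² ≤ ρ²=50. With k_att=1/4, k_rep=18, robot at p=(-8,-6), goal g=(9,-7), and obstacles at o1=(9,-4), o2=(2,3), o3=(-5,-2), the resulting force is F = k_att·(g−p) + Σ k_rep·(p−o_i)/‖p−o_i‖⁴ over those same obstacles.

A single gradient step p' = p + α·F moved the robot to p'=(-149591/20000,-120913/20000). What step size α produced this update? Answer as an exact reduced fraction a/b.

α = 1/8

F_att = 1/4·(g−p) = 1/4·(17,-1) = (4.2500,-0.2500)
o1: d²=293 > ρ²=50 → inactive
o2: d²=181 > ρ²=50 → inactive
o3: d²=25 ≤ ρ²=50; F_rep = 18·(-3,-4)/25² = (-0.0864,-0.1152)
F = F_att + ΣF_rep = (4.1636,-0.3652)
Δp = p'−p = (0.5204,-0.0457); α = Δx/Fx = (10409/20000) / (10409/2500) = 1/8
check: Δy/Fy = (-913/20000) / (-913/2500) = 1/8 ✓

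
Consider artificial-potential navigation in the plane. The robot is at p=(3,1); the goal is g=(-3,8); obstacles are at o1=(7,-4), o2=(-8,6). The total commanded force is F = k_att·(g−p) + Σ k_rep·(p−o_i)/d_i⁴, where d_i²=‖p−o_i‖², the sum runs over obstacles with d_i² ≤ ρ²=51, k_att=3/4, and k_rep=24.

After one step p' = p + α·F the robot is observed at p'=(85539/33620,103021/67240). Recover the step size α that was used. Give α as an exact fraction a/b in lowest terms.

F_att = 3/4·(g−p) = 3/4·(-6,7) = (-4.5000,5.2500)
o1: d²=41 ≤ ρ²=51; F_rep = 24·(-4,5)/41² = (-0.0571,0.0714)
o2: d²=146 > ρ²=51 → inactive
F = F_att + ΣF_rep = (-4.5571,5.3214)
Δp = p'−p = (-0.4557,0.5321); α = Δx/Fx = (-15321/33620) / (-15321/3362) = 1/10
check: Δy/Fy = (35781/67240) / (35781/6724) = 1/10 ✓

α = 1/10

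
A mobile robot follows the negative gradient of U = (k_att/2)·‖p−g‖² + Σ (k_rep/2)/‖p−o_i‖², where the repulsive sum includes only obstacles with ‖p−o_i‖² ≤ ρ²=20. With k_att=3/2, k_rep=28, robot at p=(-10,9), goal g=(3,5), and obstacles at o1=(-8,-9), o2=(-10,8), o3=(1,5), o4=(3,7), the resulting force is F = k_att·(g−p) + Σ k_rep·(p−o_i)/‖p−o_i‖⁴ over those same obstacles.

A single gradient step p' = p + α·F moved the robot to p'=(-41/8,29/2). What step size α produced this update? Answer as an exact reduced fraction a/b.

F_att = 3/2·(g−p) = 3/2·(13,-4) = (19.5000,-6.0000)
o1: d²=328 > ρ²=20 → inactive
o2: d²=1 ≤ ρ²=20; F_rep = 28·(0,1)/1² = (0.0000,28.0000)
o3: d²=137 > ρ²=20 → inactive
o4: d²=173 > ρ²=20 → inactive
F = F_att + ΣF_rep = (19.5000,22.0000)
Δp = p'−p = (4.8750,5.5000); α = Δx/Fx = (39/8) / (39/2) = 1/4
check: Δy/Fy = (11/2) / (22) = 1/4 ✓

α = 1/4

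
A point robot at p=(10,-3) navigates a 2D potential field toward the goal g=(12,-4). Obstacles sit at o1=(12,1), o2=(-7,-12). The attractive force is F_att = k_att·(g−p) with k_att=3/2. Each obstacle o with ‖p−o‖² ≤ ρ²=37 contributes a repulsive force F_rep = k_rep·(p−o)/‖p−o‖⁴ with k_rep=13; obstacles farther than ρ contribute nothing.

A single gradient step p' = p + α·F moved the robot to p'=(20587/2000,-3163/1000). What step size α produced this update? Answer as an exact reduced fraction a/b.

F_att = 3/2·(g−p) = 3/2·(2,-1) = (3.0000,-1.5000)
o1: d²=20 ≤ ρ²=37; F_rep = 13·(-2,-4)/20² = (-0.0650,-0.1300)
o2: d²=370 > ρ²=37 → inactive
F = F_att + ΣF_rep = (2.9350,-1.6300)
Δp = p'−p = (0.2935,-0.1630); α = Δx/Fx = (587/2000) / (587/200) = 1/10
check: Δy/Fy = (-163/1000) / (-163/100) = 1/10 ✓

α = 1/10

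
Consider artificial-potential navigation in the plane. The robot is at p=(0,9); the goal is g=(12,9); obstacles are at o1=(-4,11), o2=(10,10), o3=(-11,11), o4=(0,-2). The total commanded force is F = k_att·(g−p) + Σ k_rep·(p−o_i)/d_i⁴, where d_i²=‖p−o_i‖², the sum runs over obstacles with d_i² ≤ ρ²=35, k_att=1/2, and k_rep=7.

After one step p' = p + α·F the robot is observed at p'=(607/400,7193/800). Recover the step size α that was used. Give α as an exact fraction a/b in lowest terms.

α = 1/4

F_att = 1/2·(g−p) = 1/2·(12,0) = (6.0000,0.0000)
o1: d²=20 ≤ ρ²=35; F_rep = 7·(4,-2)/20² = (0.0700,-0.0350)
o2: d²=101 > ρ²=35 → inactive
o3: d²=125 > ρ²=35 → inactive
o4: d²=121 > ρ²=35 → inactive
F = F_att + ΣF_rep = (6.0700,-0.0350)
Δp = p'−p = (1.5175,-0.0088); α = Δx/Fx = (607/400) / (607/100) = 1/4
check: Δy/Fy = (-7/800) / (-7/200) = 1/4 ✓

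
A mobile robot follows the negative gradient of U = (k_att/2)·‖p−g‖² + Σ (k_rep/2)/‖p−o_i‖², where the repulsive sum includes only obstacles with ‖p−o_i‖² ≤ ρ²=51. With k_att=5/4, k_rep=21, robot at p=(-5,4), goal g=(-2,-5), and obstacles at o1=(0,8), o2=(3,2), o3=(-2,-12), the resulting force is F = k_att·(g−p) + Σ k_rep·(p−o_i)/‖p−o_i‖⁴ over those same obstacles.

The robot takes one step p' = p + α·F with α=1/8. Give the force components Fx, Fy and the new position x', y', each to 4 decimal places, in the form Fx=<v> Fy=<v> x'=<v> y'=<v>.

F_att = 5/4·(g−p) = 5/4·(3,-9) = (3.7500,-11.2500)
o1: d²=41 ≤ ρ²=51; F_rep = 21·(-5,-4)/41² = (-0.0625,-0.0500)
o2: d²=68 > ρ²=51 → inactive
o3: d²=265 > ρ²=51 → inactive
F = F_att + ΣF_rep = (3.6875,-11.3000)
p' = p + 1/8·F = (-4.5391,2.5875)

Fx=3.6875 Fy=-11.3000 x'=-4.5391 y'=2.5875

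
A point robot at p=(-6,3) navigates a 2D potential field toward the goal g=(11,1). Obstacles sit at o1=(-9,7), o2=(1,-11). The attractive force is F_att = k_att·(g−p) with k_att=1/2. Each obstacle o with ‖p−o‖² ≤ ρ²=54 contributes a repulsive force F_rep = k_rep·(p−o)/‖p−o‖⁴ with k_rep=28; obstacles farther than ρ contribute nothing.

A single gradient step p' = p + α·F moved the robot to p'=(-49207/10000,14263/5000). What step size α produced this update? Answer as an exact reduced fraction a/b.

α = 1/8

F_att = 1/2·(g−p) = 1/2·(17,-2) = (8.5000,-1.0000)
o1: d²=25 ≤ ρ²=54; F_rep = 28·(3,-4)/25² = (0.1344,-0.1792)
o2: d²=245 > ρ²=54 → inactive
F = F_att + ΣF_rep = (8.6344,-1.1792)
Δp = p'−p = (1.0793,-0.1474); α = Δx/Fx = (10793/10000) / (10793/1250) = 1/8
check: Δy/Fy = (-737/5000) / (-737/625) = 1/8 ✓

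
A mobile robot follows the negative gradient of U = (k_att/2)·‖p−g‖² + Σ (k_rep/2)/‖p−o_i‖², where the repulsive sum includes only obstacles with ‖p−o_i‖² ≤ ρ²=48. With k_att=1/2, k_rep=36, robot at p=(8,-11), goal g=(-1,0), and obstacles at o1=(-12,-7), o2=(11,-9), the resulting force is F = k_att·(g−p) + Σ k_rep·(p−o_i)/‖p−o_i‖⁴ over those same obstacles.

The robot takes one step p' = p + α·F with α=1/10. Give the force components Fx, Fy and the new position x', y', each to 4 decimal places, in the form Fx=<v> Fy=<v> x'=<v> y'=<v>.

F_att = 1/2·(g−p) = 1/2·(-9,11) = (-4.5000,5.5000)
o1: d²=416 > ρ²=48 → inactive
o2: d²=13 ≤ ρ²=48; F_rep = 36·(-3,-2)/13² = (-0.6391,-0.4260)
F = F_att + ΣF_rep = (-5.1391,5.0740)
p' = p + 1/10·F = (7.4861,-10.4926)

Fx=-5.1391 Fy=5.0740 x'=7.4861 y'=-10.4926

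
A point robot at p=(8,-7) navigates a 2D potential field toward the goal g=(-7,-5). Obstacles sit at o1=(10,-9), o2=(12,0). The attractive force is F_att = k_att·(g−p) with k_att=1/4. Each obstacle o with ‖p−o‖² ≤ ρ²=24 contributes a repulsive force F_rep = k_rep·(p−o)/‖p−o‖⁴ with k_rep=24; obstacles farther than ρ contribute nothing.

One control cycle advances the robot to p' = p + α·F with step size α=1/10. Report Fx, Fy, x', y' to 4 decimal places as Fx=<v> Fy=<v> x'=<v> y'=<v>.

Fx=-4.5000 Fy=1.2500 x'=7.5500 y'=-6.8750

F_att = 1/4·(g−p) = 1/4·(-15,2) = (-3.7500,0.5000)
o1: d²=8 ≤ ρ²=24; F_rep = 24·(-2,2)/8² = (-0.7500,0.7500)
o2: d²=65 > ρ²=24 → inactive
F = F_att + ΣF_rep = (-4.5000,1.2500)
p' = p + 1/10·F = (7.5500,-6.8750)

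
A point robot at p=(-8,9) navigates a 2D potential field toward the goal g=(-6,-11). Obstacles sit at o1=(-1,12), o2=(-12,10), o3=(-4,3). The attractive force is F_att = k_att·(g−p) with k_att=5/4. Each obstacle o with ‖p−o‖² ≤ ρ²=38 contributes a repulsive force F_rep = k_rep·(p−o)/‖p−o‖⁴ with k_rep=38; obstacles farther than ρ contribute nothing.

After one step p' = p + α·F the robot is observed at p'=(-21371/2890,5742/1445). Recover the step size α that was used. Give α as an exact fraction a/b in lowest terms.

α = 1/5

F_att = 5/4·(g−p) = 5/4·(2,-20) = (2.5000,-25.0000)
o1: d²=58 > ρ²=38 → inactive
o2: d²=17 ≤ ρ²=38; F_rep = 38·(4,-1)/17² = (0.5260,-0.1315)
o3: d²=52 > ρ²=38 → inactive
F = F_att + ΣF_rep = (3.0260,-25.1315)
Δp = p'−p = (0.6052,-5.0263); α = Δx/Fx = (1749/2890) / (1749/578) = 1/5
check: Δy/Fy = (-7263/1445) / (-7263/289) = 1/5 ✓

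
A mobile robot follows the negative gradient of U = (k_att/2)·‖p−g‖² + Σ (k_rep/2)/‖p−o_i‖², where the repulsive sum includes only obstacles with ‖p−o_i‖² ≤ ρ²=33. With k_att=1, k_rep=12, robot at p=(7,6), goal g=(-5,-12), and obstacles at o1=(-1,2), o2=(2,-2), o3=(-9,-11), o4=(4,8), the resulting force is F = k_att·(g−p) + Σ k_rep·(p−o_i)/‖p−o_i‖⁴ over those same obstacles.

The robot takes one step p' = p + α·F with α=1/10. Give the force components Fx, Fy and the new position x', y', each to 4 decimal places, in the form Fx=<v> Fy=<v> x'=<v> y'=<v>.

Fx=-11.7870 Fy=-18.1420 x'=5.8213 y'=4.1858

F_att = 1·(g−p) = 1·(-12,-18) = (-12.0000,-18.0000)
o1: d²=80 > ρ²=33 → inactive
o2: d²=89 > ρ²=33 → inactive
o3: d²=545 > ρ²=33 → inactive
o4: d²=13 ≤ ρ²=33; F_rep = 12·(3,-2)/13² = (0.2130,-0.1420)
F = F_att + ΣF_rep = (-11.7870,-18.1420)
p' = p + 1/10·F = (5.8213,4.1858)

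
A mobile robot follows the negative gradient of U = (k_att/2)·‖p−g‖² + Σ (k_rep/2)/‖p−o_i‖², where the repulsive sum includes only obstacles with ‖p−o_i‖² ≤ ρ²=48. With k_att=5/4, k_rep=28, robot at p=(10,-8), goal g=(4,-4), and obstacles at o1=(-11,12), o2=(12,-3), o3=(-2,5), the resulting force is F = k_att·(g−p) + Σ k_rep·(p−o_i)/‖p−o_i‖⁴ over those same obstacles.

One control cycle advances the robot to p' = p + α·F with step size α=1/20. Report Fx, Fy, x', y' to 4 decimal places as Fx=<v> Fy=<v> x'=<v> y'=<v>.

Fx=-7.5666 Fy=4.8335 x'=9.6217 y'=-7.7583

F_att = 5/4·(g−p) = 5/4·(-6,4) = (-7.5000,5.0000)
o1: d²=841 > ρ²=48 → inactive
o2: d²=29 ≤ ρ²=48; F_rep = 28·(-2,-5)/29² = (-0.0666,-0.1665)
o3: d²=313 > ρ²=48 → inactive
F = F_att + ΣF_rep = (-7.5666,4.8335)
p' = p + 1/20·F = (9.6217,-7.7583)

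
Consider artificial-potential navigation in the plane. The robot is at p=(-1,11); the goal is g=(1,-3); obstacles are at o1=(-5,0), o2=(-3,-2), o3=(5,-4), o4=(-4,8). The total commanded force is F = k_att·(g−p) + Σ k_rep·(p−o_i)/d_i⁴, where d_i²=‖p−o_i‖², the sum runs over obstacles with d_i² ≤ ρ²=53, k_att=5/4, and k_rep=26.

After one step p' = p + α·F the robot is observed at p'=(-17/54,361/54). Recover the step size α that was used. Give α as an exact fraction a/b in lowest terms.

F_att = 5/4·(g−p) = 5/4·(2,-14) = (2.5000,-17.5000)
o1: d²=137 > ρ²=53 → inactive
o2: d²=173 > ρ²=53 → inactive
o3: d²=261 > ρ²=53 → inactive
o4: d²=18 ≤ ρ²=53; F_rep = 26·(3,3)/18² = (0.2407,0.2407)
F = F_att + ΣF_rep = (2.7407,-17.2593)
Δp = p'−p = (0.6852,-4.3148); α = Δx/Fx = (37/54) / (74/27) = 1/4
check: Δy/Fy = (-233/54) / (-466/27) = 1/4 ✓

α = 1/4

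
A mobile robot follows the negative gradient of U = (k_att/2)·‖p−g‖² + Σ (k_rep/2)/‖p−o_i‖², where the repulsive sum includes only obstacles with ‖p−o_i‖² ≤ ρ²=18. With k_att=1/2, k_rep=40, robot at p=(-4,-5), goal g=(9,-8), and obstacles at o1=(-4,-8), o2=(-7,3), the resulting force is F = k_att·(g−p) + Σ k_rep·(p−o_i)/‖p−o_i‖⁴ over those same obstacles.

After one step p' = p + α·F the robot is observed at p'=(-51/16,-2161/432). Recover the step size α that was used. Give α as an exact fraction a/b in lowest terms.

F_att = 1/2·(g−p) = 1/2·(13,-3) = (6.5000,-1.5000)
o1: d²=9 ≤ ρ²=18; F_rep = 40·(0,3)/9² = (0.0000,1.4815)
o2: d²=73 > ρ²=18 → inactive
F = F_att + ΣF_rep = (6.5000,-0.0185)
Δp = p'−p = (0.8125,-0.0023); α = Δx/Fx = (13/16) / (13/2) = 1/8
check: Δy/Fy = (-1/432) / (-1/54) = 1/8 ✓

α = 1/8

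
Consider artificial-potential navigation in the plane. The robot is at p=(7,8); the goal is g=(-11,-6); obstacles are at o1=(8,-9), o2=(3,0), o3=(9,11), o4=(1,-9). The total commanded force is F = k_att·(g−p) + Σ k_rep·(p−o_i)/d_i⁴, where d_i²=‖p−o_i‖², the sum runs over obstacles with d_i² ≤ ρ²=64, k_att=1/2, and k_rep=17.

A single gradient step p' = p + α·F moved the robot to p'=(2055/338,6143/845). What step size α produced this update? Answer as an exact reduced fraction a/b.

F_att = 1/2·(g−p) = 1/2·(-18,-14) = (-9.0000,-7.0000)
o1: d²=290 > ρ²=64 → inactive
o2: d²=80 > ρ²=64 → inactive
o3: d²=13 ≤ ρ²=64; F_rep = 17·(-2,-3)/13² = (-0.2012,-0.3018)
o4: d²=325 > ρ²=64 → inactive
F = F_att + ΣF_rep = (-9.2012,-7.3018)
Δp = p'−p = (-0.9201,-0.7302); α = Δx/Fx = (-311/338) / (-1555/169) = 1/10
check: Δy/Fy = (-617/845) / (-1234/169) = 1/10 ✓

α = 1/10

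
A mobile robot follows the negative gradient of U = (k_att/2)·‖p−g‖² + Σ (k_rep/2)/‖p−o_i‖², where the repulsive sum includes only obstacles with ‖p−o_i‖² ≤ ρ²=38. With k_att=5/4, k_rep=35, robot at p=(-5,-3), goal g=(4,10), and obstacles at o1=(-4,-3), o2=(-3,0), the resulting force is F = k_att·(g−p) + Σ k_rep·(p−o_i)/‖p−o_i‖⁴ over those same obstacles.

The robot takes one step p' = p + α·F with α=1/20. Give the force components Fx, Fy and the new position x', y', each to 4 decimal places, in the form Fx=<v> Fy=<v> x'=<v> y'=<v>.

Fx=-24.1642 Fy=15.6287 x'=-6.2082 y'=-2.2186

F_att = 5/4·(g−p) = 5/4·(9,13) = (11.2500,16.2500)
o1: d²=1 ≤ ρ²=38; F_rep = 35·(-1,0)/1² = (-35.0000,0.0000)
o2: d²=13 ≤ ρ²=38; F_rep = 35·(-2,-3)/13² = (-0.4142,-0.6213)
F = F_att + ΣF_rep = (-24.1642,15.6287)
p' = p + 1/20·F = (-6.2082,-2.2186)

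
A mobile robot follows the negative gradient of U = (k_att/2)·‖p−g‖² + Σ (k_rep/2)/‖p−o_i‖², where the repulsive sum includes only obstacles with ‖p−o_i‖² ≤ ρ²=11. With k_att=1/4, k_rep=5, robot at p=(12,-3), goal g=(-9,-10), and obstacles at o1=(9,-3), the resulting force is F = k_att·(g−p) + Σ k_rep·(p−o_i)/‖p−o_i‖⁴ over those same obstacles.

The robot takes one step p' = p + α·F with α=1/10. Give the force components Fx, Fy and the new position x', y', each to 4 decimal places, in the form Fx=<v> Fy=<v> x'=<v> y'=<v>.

Fx=-5.0648 Fy=-1.7500 x'=11.4935 y'=-3.1750

F_att = 1/4·(g−p) = 1/4·(-21,-7) = (-5.2500,-1.7500)
o1: d²=9 ≤ ρ²=11; F_rep = 5·(3,0)/9² = (0.1852,0.0000)
F = F_att + ΣF_rep = (-5.0648,-1.7500)
p' = p + 1/10·F = (11.4935,-3.1750)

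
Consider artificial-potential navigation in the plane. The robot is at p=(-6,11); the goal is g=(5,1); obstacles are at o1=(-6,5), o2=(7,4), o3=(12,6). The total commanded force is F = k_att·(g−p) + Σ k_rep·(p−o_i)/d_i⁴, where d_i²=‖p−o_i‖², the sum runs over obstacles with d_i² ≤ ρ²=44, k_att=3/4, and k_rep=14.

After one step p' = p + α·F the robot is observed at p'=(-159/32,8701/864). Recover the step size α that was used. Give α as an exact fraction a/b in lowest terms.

F_att = 3/4·(g−p) = 3/4·(11,-10) = (8.2500,-7.5000)
o1: d²=36 ≤ ρ²=44; F_rep = 14·(0,6)/36² = (0.0000,0.0648)
o2: d²=218 > ρ²=44 → inactive
o3: d²=349 > ρ²=44 → inactive
F = F_att + ΣF_rep = (8.2500,-7.4352)
Δp = p'−p = (1.0312,-0.9294); α = Δx/Fx = (33/32) / (33/4) = 1/8
check: Δy/Fy = (-803/864) / (-803/108) = 1/8 ✓

α = 1/8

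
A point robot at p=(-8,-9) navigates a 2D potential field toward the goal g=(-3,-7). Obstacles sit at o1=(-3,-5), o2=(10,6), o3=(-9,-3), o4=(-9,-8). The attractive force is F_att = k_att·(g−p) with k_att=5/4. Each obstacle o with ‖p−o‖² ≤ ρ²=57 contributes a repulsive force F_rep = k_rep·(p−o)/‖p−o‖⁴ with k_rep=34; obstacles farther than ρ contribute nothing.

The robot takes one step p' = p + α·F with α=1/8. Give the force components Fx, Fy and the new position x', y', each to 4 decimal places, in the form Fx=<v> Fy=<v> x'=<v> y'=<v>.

F_att = 5/4·(g−p) = 5/4·(5,2) = (6.2500,2.5000)
o1: d²=41 ≤ ρ²=57; F_rep = 34·(-5,-4)/41² = (-0.1011,-0.0809)
o2: d²=549 > ρ²=57 → inactive
o3: d²=37 ≤ ρ²=57; F_rep = 34·(1,-6)/37² = (0.0248,-0.1490)
o4: d²=2 ≤ ρ²=57; F_rep = 34·(1,-1)/2² = (8.5000,-8.5000)
F = F_att + ΣF_rep = (14.6737,-6.2299)
p' = p + 1/8·F = (-6.1658,-9.7787)

Fx=14.6737 Fy=-6.2299 x'=-6.1658 y'=-9.7787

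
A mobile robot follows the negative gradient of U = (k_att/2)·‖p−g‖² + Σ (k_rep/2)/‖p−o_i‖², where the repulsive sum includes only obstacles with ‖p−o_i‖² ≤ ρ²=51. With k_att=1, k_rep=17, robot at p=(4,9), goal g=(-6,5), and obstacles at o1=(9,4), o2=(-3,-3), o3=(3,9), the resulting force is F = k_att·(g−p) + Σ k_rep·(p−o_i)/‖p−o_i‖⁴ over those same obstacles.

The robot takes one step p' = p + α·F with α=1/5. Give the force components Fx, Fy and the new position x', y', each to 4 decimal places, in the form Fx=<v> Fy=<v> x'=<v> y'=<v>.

F_att = 1·(g−p) = 1·(-10,-4) = (-10.0000,-4.0000)
o1: d²=50 ≤ ρ²=51; F_rep = 17·(-5,5)/50² = (-0.0340,0.0340)
o2: d²=193 > ρ²=51 → inactive
o3: d²=1 ≤ ρ²=51; F_rep = 17·(1,0)/1² = (17.0000,0.0000)
F = F_att + ΣF_rep = (6.9660,-3.9660)
p' = p + 1/5·F = (5.3932,8.2068)

Fx=6.9660 Fy=-3.9660 x'=5.3932 y'=8.2068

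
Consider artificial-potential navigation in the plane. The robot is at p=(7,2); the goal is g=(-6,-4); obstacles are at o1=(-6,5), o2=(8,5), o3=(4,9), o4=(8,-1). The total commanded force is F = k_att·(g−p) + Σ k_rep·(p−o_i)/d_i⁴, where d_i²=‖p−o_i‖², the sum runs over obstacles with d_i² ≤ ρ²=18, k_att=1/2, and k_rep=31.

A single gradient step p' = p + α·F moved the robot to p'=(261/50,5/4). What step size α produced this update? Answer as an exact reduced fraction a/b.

F_att = 1/2·(g−p) = 1/2·(-13,-6) = (-6.5000,-3.0000)
o1: d²=178 > ρ²=18 → inactive
o2: d²=10 ≤ ρ²=18; F_rep = 31·(-1,-3)/10² = (-0.3100,-0.9300)
o3: d²=58 > ρ²=18 → inactive
o4: d²=10 ≤ ρ²=18; F_rep = 31·(-1,3)/10² = (-0.3100,0.9300)
F = F_att + ΣF_rep = (-7.1200,-3.0000)
Δp = p'−p = (-1.7800,-0.7500); α = Δx/Fx = (-89/50) / (-178/25) = 1/4
check: Δy/Fy = (-3/4) / (-3) = 1/4 ✓

α = 1/4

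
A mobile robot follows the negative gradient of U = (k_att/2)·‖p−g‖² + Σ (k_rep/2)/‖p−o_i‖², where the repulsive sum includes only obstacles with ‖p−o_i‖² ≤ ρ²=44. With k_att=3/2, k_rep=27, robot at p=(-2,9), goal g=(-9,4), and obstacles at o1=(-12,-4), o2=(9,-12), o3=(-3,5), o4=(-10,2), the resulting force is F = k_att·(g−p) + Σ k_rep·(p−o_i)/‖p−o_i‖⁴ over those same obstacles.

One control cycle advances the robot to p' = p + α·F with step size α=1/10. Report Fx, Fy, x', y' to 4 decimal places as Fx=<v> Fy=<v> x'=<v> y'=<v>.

Fx=-10.4066 Fy=-7.1263 x'=-3.0407 y'=8.2874

F_att = 3/2·(g−p) = 3/2·(-7,-5) = (-10.5000,-7.5000)
o1: d²=269 > ρ²=44 → inactive
o2: d²=562 > ρ²=44 → inactive
o3: d²=17 ≤ ρ²=44; F_rep = 27·(1,4)/17² = (0.0934,0.3737)
o4: d²=113 > ρ²=44 → inactive
F = F_att + ΣF_rep = (-10.4066,-7.1263)
p' = p + 1/10·F = (-3.0407,8.2874)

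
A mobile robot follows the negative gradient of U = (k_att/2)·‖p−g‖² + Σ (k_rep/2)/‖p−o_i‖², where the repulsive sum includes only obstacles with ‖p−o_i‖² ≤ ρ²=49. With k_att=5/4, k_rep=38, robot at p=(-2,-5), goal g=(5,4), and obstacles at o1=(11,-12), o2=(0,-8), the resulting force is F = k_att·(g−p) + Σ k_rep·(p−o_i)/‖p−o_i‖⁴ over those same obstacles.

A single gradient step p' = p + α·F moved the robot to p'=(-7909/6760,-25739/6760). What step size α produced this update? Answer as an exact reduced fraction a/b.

α = 1/10

F_att = 5/4·(g−p) = 5/4·(7,9) = (8.7500,11.2500)
o1: d²=218 > ρ²=49 → inactive
o2: d²=13 ≤ ρ²=49; F_rep = 38·(-2,3)/13² = (-0.4497,0.6746)
F = F_att + ΣF_rep = (8.3003,11.9246)
Δp = p'−p = (0.8300,1.1925); α = Δx/Fx = (5611/6760) / (5611/676) = 1/10
check: Δy/Fy = (8061/6760) / (8061/676) = 1/10 ✓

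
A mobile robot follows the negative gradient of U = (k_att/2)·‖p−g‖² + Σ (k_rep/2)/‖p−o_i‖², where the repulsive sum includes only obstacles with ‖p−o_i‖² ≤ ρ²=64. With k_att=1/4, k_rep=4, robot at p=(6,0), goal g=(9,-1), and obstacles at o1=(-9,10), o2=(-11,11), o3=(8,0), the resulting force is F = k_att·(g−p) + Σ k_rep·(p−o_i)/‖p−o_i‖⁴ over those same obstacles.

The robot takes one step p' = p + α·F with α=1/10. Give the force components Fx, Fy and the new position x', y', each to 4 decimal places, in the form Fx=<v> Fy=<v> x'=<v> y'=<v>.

Fx=0.2500 Fy=-0.2500 x'=6.0250 y'=-0.0250

F_att = 1/4·(g−p) = 1/4·(3,-1) = (0.7500,-0.2500)
o1: d²=325 > ρ²=64 → inactive
o2: d²=410 > ρ²=64 → inactive
o3: d²=4 ≤ ρ²=64; F_rep = 4·(-2,0)/4² = (-0.5000,0.0000)
F = F_att + ΣF_rep = (0.2500,-0.2500)
p' = p + 1/10·F = (6.0250,-0.0250)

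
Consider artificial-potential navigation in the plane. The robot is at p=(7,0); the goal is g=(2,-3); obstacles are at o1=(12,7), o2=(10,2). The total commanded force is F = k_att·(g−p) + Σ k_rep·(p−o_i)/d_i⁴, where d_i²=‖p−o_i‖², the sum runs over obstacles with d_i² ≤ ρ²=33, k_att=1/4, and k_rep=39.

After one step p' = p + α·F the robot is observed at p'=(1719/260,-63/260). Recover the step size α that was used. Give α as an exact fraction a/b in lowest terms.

α = 1/5

F_att = 1/4·(g−p) = 1/4·(-5,-3) = (-1.2500,-0.7500)
o1: d²=74 > ρ²=33 → inactive
o2: d²=13 ≤ ρ²=33; F_rep = 39·(-3,-2)/13² = (-0.6923,-0.4615)
F = F_att + ΣF_rep = (-1.9423,-1.2115)
Δp = p'−p = (-0.3885,-0.2423); α = Δx/Fx = (-101/260) / (-101/52) = 1/5
check: Δy/Fy = (-63/260) / (-63/52) = 1/5 ✓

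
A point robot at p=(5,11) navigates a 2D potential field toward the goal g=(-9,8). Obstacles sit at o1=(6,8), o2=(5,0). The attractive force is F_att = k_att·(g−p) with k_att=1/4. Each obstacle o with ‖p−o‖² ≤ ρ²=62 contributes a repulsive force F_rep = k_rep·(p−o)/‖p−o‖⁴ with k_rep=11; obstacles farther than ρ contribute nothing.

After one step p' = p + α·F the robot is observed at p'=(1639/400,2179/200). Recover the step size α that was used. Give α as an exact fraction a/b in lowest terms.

α = 1/4

F_att = 1/4·(g−p) = 1/4·(-14,-3) = (-3.5000,-0.7500)
o1: d²=10 ≤ ρ²=62; F_rep = 11·(-1,3)/10² = (-0.1100,0.3300)
o2: d²=121 > ρ²=62 → inactive
F = F_att + ΣF_rep = (-3.6100,-0.4200)
Δp = p'−p = (-0.9025,-0.1050); α = Δx/Fx = (-361/400) / (-361/100) = 1/4
check: Δy/Fy = (-21/200) / (-21/50) = 1/4 ✓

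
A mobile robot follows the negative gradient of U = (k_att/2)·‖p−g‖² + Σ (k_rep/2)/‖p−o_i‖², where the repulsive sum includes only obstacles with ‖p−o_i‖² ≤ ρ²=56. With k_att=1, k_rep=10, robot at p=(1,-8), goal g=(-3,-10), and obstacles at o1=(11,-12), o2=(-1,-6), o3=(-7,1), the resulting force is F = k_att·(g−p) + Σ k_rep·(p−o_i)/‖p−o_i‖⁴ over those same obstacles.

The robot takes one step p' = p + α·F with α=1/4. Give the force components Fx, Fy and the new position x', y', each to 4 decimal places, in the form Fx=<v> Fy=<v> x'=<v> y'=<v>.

Fx=-3.6875 Fy=-2.3125 x'=0.0781 y'=-8.5781

F_att = 1·(g−p) = 1·(-4,-2) = (-4.0000,-2.0000)
o1: d²=116 > ρ²=56 → inactive
o2: d²=8 ≤ ρ²=56; F_rep = 10·(2,-2)/8² = (0.3125,-0.3125)
o3: d²=145 > ρ²=56 → inactive
F = F_att + ΣF_rep = (-3.6875,-2.3125)
p' = p + 1/4·F = (0.0781,-8.5781)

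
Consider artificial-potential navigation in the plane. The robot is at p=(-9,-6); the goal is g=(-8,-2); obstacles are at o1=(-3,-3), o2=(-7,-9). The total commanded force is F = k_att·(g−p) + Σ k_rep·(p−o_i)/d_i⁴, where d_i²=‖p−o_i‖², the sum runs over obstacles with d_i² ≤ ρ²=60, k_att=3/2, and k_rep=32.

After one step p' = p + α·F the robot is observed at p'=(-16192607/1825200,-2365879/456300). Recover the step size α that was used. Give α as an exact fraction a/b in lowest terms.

α = 1/8

F_att = 3/2·(g−p) = 3/2·(1,4) = (1.5000,6.0000)
o1: d²=45 ≤ ρ²=60; F_rep = 32·(-6,-3)/45² = (-0.0948,-0.0474)
o2: d²=13 ≤ ρ²=60; F_rep = 32·(-2,3)/13² = (-0.3787,0.5680)
F = F_att + ΣF_rep = (1.0265,6.5206)
Δp = p'−p = (0.1283,0.8151); α = Δx/Fx = (234193/1825200) / (234193/228150) = 1/8
check: Δy/Fy = (371921/456300) / (743842/114075) = 1/8 ✓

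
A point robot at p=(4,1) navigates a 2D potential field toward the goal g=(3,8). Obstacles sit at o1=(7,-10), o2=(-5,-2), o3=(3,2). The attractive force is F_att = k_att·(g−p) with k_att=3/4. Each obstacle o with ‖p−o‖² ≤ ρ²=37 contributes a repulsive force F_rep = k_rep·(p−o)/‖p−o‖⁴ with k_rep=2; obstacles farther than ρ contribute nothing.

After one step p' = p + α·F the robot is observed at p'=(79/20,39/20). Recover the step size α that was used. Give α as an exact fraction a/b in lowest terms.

α = 1/5

F_att = 3/4·(g−p) = 3/4·(-1,7) = (-0.7500,5.2500)
o1: d²=130 > ρ²=37 → inactive
o2: d²=90 > ρ²=37 → inactive
o3: d²=2 ≤ ρ²=37; F_rep = 2·(1,-1)/2² = (0.5000,-0.5000)
F = F_att + ΣF_rep = (-0.2500,4.7500)
Δp = p'−p = (-0.0500,0.9500); α = Δx/Fx = (-1/20) / (-1/4) = 1/5
check: Δy/Fy = (19/20) / (19/4) = 1/5 ✓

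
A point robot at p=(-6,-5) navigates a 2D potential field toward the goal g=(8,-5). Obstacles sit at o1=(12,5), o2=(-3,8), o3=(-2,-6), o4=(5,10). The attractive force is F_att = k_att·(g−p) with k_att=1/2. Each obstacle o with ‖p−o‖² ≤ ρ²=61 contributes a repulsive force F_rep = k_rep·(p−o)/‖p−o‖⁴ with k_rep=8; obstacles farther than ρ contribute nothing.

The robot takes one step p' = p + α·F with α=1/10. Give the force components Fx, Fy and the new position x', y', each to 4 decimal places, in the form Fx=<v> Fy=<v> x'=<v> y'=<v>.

F_att = 1/2·(g−p) = 1/2·(14,0) = (7.0000,0.0000)
o1: d²=424 > ρ²=61 → inactive
o2: d²=178 > ρ²=61 → inactive
o3: d²=17 ≤ ρ²=61; F_rep = 8·(-4,1)/17² = (-0.1107,0.0277)
o4: d²=346 > ρ²=61 → inactive
F = F_att + ΣF_rep = (6.8893,0.0277)
p' = p + 1/10·F = (-5.3111,-4.9972)

Fx=6.8893 Fy=0.0277 x'=-5.3111 y'=-4.9972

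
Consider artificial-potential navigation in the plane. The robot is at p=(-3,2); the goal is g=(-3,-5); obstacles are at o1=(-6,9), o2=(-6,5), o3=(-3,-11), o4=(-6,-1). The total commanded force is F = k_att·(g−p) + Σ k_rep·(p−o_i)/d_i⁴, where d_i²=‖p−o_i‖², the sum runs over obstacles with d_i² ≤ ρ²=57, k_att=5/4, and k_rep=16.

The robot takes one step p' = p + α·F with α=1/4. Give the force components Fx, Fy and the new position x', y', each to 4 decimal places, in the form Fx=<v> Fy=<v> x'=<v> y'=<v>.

Fx=0.2963 Fy=-8.7500 x'=-2.9259 y'=-0.1875

F_att = 5/4·(g−p) = 5/4·(0,-7) = (0.0000,-8.7500)
o1: d²=58 > ρ²=57 → inactive
o2: d²=18 ≤ ρ²=57; F_rep = 16·(3,-3)/18² = (0.1481,-0.1481)
o3: d²=169 > ρ²=57 → inactive
o4: d²=18 ≤ ρ²=57; F_rep = 16·(3,3)/18² = (0.1481,0.1481)
F = F_att + ΣF_rep = (0.2963,-8.7500)
p' = p + 1/4·F = (-2.9259,-0.1875)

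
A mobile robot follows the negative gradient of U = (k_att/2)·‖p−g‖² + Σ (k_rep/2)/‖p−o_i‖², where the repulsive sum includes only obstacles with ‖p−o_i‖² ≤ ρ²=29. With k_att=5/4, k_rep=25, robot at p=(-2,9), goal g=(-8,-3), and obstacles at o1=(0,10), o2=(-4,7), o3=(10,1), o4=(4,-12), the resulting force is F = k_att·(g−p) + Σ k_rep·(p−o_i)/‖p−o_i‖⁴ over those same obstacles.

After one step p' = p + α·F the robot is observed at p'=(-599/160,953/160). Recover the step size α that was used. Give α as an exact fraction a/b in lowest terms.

α = 1/5

F_att = 5/4·(g−p) = 5/4·(-6,-12) = (-7.5000,-15.0000)
o1: d²=5 ≤ ρ²=29; F_rep = 25·(-2,-1)/5² = (-2.0000,-1.0000)
o2: d²=8 ≤ ρ²=29; F_rep = 25·(2,2)/8² = (0.7812,0.7812)
o3: d²=208 > ρ²=29 → inactive
o4: d²=477 > ρ²=29 → inactive
F = F_att + ΣF_rep = (-8.7188,-15.2188)
Δp = p'−p = (-1.7437,-3.0438); α = Δx/Fx = (-279/160) / (-279/32) = 1/5
check: Δy/Fy = (-487/160) / (-487/32) = 1/5 ✓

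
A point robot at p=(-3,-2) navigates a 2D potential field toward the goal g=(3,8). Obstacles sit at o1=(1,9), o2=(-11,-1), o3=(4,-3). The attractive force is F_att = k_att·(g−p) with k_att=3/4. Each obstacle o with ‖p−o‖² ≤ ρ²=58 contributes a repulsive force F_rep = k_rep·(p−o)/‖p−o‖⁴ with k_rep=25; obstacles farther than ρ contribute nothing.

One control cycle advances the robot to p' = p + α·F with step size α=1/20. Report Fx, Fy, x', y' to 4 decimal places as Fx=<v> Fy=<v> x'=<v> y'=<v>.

F_att = 3/4·(g−p) = 3/4·(6,10) = (4.5000,7.5000)
o1: d²=137 > ρ²=58 → inactive
o2: d²=65 > ρ²=58 → inactive
o3: d²=50 ≤ ρ²=58; F_rep = 25·(-7,1)/50² = (-0.0700,0.0100)
F = F_att + ΣF_rep = (4.4300,7.5100)
p' = p + 1/20·F = (-2.7785,-1.6245)

Fx=4.4300 Fy=7.5100 x'=-2.7785 y'=-1.6245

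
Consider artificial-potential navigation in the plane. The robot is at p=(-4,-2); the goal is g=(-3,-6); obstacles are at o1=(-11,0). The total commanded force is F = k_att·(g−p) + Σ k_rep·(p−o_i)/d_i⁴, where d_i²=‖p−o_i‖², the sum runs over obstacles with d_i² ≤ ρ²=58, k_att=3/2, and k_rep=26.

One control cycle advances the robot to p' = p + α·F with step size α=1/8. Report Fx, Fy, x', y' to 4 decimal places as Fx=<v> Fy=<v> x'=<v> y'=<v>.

F_att = 3/2·(g−p) = 3/2·(1,-4) = (1.5000,-6.0000)
o1: d²=53 ≤ ρ²=58; F_rep = 26·(7,-2)/53² = (0.0648,-0.0185)
F = F_att + ΣF_rep = (1.5648,-6.0185)
p' = p + 1/8·F = (-3.8044,-2.7523)

Fx=1.5648 Fy=-6.0185 x'=-3.8044 y'=-2.7523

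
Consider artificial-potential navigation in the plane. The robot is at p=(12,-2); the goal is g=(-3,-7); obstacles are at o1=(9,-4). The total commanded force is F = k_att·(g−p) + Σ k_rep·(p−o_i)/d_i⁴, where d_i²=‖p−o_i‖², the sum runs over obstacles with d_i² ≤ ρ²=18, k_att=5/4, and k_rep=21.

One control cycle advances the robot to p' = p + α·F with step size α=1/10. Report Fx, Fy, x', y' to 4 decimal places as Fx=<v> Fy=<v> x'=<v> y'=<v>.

F_att = 5/4·(g−p) = 5/4·(-15,-5) = (-18.7500,-6.2500)
o1: d²=13 ≤ ρ²=18; F_rep = 21·(3,2)/13² = (0.3728,0.2485)
F = F_att + ΣF_rep = (-18.3772,-6.0015)
p' = p + 1/10·F = (10.1623,-2.6001)

Fx=-18.3772 Fy=-6.0015 x'=10.1623 y'=-2.6001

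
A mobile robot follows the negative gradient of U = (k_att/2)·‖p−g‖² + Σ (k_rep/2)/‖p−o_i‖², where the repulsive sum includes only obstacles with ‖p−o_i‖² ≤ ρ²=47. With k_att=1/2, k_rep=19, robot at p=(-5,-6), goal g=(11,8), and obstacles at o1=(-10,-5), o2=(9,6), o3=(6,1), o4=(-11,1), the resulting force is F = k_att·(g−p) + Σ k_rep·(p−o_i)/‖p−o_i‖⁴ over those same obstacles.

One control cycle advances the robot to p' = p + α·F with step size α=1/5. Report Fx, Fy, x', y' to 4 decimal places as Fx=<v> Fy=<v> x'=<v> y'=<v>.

F_att = 1/2·(g−p) = 1/2·(16,14) = (8.0000,7.0000)
o1: d²=26 ≤ ρ²=47; F_rep = 19·(5,-1)/26² = (0.1405,-0.0281)
o2: d²=340 > ρ²=47 → inactive
o3: d²=170 > ρ²=47 → inactive
o4: d²=85 > ρ²=47 → inactive
F = F_att + ΣF_rep = (8.1405,6.9719)
p' = p + 1/5·F = (-3.3719,-4.6056)

Fx=8.1405 Fy=6.9719 x'=-3.3719 y'=-4.6056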